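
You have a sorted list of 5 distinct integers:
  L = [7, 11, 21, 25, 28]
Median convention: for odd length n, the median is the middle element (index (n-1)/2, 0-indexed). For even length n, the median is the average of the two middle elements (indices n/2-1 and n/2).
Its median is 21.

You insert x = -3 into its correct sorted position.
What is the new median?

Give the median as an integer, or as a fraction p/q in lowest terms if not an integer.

Answer: 16

Derivation:
Old list (sorted, length 5): [7, 11, 21, 25, 28]
Old median = 21
Insert x = -3
Old length odd (5). Middle was index 2 = 21.
New length even (6). New median = avg of two middle elements.
x = -3: 0 elements are < x, 5 elements are > x.
New sorted list: [-3, 7, 11, 21, 25, 28]
New median = 16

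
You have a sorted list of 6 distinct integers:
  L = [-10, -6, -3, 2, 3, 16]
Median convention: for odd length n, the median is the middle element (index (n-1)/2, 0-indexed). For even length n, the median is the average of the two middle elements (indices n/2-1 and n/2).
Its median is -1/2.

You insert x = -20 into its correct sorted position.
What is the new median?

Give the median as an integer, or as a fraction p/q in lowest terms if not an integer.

Answer: -3

Derivation:
Old list (sorted, length 6): [-10, -6, -3, 2, 3, 16]
Old median = -1/2
Insert x = -20
Old length even (6). Middle pair: indices 2,3 = -3,2.
New length odd (7). New median = single middle element.
x = -20: 0 elements are < x, 6 elements are > x.
New sorted list: [-20, -10, -6, -3, 2, 3, 16]
New median = -3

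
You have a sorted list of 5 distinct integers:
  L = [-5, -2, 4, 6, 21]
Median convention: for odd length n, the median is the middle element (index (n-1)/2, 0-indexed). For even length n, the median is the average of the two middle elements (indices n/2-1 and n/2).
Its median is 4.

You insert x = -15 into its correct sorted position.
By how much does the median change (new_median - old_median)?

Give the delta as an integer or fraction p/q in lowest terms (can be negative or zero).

Answer: -3

Derivation:
Old median = 4
After inserting x = -15: new sorted = [-15, -5, -2, 4, 6, 21]
New median = 1
Delta = 1 - 4 = -3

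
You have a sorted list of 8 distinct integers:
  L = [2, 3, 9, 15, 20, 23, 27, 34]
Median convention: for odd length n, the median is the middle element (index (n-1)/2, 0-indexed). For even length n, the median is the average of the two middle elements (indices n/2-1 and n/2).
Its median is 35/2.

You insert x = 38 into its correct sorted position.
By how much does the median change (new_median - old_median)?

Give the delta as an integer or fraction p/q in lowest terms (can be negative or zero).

Answer: 5/2

Derivation:
Old median = 35/2
After inserting x = 38: new sorted = [2, 3, 9, 15, 20, 23, 27, 34, 38]
New median = 20
Delta = 20 - 35/2 = 5/2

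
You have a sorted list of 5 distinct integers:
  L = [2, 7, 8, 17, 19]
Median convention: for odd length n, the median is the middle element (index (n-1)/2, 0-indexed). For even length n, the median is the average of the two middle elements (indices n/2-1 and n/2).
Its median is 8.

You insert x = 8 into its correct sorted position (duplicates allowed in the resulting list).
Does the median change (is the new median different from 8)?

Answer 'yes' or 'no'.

Old median = 8
Insert x = 8
New median = 8
Changed? no

Answer: no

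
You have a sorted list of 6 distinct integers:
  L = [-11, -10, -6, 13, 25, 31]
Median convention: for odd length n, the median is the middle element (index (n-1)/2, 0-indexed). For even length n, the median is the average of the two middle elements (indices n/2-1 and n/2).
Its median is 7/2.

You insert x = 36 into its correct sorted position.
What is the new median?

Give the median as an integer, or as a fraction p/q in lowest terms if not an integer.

Answer: 13

Derivation:
Old list (sorted, length 6): [-11, -10, -6, 13, 25, 31]
Old median = 7/2
Insert x = 36
Old length even (6). Middle pair: indices 2,3 = -6,13.
New length odd (7). New median = single middle element.
x = 36: 6 elements are < x, 0 elements are > x.
New sorted list: [-11, -10, -6, 13, 25, 31, 36]
New median = 13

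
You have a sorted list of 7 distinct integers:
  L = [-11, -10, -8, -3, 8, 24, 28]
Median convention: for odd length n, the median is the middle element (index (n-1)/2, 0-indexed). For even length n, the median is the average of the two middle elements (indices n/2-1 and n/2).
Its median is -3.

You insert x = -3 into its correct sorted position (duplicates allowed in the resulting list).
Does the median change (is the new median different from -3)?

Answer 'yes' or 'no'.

Answer: no

Derivation:
Old median = -3
Insert x = -3
New median = -3
Changed? no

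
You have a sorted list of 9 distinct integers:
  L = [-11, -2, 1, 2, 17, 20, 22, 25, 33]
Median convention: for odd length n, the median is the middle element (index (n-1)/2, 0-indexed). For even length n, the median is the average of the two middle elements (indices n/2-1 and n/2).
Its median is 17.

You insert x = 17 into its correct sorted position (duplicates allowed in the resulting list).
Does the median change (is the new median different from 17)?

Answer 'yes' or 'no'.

Old median = 17
Insert x = 17
New median = 17
Changed? no

Answer: no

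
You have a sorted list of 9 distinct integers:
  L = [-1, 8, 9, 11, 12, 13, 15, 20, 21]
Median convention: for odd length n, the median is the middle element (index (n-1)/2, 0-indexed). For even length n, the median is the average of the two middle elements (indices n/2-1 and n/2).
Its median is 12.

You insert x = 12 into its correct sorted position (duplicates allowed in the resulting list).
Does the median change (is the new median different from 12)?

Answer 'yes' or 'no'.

Answer: no

Derivation:
Old median = 12
Insert x = 12
New median = 12
Changed? no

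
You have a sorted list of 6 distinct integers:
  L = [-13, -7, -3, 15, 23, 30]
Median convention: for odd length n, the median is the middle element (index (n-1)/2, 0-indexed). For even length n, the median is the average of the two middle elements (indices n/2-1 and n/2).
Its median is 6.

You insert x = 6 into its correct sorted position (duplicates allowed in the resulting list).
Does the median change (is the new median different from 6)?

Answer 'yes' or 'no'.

Answer: no

Derivation:
Old median = 6
Insert x = 6
New median = 6
Changed? no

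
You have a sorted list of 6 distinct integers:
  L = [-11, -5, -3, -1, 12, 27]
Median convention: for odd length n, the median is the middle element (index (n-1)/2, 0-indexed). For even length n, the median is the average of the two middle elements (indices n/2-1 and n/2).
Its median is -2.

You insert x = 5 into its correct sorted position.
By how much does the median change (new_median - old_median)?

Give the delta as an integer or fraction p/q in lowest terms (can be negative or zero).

Answer: 1

Derivation:
Old median = -2
After inserting x = 5: new sorted = [-11, -5, -3, -1, 5, 12, 27]
New median = -1
Delta = -1 - -2 = 1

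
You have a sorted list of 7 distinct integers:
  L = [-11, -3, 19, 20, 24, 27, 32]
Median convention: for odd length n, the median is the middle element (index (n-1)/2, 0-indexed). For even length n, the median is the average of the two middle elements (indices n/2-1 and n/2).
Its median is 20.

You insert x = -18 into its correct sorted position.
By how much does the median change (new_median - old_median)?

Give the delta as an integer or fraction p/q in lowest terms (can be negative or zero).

Old median = 20
After inserting x = -18: new sorted = [-18, -11, -3, 19, 20, 24, 27, 32]
New median = 39/2
Delta = 39/2 - 20 = -1/2

Answer: -1/2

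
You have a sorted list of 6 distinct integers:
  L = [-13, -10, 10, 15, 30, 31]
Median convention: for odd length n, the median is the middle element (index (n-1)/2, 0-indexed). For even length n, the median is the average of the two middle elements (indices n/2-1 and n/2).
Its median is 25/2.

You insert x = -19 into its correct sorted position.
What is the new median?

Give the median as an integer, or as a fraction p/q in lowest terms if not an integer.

Old list (sorted, length 6): [-13, -10, 10, 15, 30, 31]
Old median = 25/2
Insert x = -19
Old length even (6). Middle pair: indices 2,3 = 10,15.
New length odd (7). New median = single middle element.
x = -19: 0 elements are < x, 6 elements are > x.
New sorted list: [-19, -13, -10, 10, 15, 30, 31]
New median = 10

Answer: 10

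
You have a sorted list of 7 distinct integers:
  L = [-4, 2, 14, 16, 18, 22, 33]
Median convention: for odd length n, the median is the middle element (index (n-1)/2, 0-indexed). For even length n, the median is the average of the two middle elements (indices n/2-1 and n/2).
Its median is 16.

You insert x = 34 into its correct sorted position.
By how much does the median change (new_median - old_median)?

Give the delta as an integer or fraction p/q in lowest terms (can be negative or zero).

Old median = 16
After inserting x = 34: new sorted = [-4, 2, 14, 16, 18, 22, 33, 34]
New median = 17
Delta = 17 - 16 = 1

Answer: 1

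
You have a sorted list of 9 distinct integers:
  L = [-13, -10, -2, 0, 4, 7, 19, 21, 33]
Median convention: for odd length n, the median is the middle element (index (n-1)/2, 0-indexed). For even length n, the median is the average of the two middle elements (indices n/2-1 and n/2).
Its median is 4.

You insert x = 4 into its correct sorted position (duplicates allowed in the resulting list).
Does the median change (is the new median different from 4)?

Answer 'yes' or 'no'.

Old median = 4
Insert x = 4
New median = 4
Changed? no

Answer: no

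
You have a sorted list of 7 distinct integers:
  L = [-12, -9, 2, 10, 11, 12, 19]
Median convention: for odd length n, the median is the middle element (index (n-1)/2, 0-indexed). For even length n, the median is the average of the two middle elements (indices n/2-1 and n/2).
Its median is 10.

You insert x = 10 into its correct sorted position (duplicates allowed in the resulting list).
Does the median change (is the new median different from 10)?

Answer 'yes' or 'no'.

Answer: no

Derivation:
Old median = 10
Insert x = 10
New median = 10
Changed? no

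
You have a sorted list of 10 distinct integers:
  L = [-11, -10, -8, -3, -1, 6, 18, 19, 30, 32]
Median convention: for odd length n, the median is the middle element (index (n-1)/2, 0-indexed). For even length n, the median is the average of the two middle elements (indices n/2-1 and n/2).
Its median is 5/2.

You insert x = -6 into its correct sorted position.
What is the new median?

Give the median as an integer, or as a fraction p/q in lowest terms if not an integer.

Answer: -1

Derivation:
Old list (sorted, length 10): [-11, -10, -8, -3, -1, 6, 18, 19, 30, 32]
Old median = 5/2
Insert x = -6
Old length even (10). Middle pair: indices 4,5 = -1,6.
New length odd (11). New median = single middle element.
x = -6: 3 elements are < x, 7 elements are > x.
New sorted list: [-11, -10, -8, -6, -3, -1, 6, 18, 19, 30, 32]
New median = -1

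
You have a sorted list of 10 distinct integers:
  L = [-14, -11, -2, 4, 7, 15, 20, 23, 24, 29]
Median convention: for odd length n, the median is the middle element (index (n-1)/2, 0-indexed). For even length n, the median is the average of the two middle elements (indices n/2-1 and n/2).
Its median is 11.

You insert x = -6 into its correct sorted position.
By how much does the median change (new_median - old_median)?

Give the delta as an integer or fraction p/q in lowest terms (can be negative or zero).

Old median = 11
After inserting x = -6: new sorted = [-14, -11, -6, -2, 4, 7, 15, 20, 23, 24, 29]
New median = 7
Delta = 7 - 11 = -4

Answer: -4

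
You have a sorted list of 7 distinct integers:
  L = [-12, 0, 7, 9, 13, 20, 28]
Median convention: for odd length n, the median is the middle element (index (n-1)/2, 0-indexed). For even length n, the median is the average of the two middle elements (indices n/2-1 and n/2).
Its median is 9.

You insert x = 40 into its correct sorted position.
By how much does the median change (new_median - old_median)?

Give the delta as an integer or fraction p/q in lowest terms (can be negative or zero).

Old median = 9
After inserting x = 40: new sorted = [-12, 0, 7, 9, 13, 20, 28, 40]
New median = 11
Delta = 11 - 9 = 2

Answer: 2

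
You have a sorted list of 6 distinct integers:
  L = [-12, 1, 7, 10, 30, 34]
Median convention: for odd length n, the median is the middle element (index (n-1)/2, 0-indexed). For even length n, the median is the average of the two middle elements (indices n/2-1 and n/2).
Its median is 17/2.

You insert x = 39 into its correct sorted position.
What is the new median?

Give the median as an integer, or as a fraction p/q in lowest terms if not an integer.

Old list (sorted, length 6): [-12, 1, 7, 10, 30, 34]
Old median = 17/2
Insert x = 39
Old length even (6). Middle pair: indices 2,3 = 7,10.
New length odd (7). New median = single middle element.
x = 39: 6 elements are < x, 0 elements are > x.
New sorted list: [-12, 1, 7, 10, 30, 34, 39]
New median = 10

Answer: 10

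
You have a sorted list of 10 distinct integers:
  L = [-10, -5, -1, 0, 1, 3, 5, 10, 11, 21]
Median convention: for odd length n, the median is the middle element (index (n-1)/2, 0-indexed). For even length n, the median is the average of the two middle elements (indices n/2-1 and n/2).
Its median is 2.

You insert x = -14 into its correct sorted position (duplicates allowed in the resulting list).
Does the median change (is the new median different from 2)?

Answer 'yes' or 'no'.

Old median = 2
Insert x = -14
New median = 1
Changed? yes

Answer: yes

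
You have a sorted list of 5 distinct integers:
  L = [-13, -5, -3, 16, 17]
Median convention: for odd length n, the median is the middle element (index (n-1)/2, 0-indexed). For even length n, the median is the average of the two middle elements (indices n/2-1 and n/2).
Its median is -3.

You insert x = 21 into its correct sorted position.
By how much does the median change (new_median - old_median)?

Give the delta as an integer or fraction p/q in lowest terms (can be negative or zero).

Answer: 19/2

Derivation:
Old median = -3
After inserting x = 21: new sorted = [-13, -5, -3, 16, 17, 21]
New median = 13/2
Delta = 13/2 - -3 = 19/2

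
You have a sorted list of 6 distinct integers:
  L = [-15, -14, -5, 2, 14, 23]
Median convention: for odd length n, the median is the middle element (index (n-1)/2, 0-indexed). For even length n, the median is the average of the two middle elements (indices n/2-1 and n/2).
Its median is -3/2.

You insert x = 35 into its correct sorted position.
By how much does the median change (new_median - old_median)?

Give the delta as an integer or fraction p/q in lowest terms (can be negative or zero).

Answer: 7/2

Derivation:
Old median = -3/2
After inserting x = 35: new sorted = [-15, -14, -5, 2, 14, 23, 35]
New median = 2
Delta = 2 - -3/2 = 7/2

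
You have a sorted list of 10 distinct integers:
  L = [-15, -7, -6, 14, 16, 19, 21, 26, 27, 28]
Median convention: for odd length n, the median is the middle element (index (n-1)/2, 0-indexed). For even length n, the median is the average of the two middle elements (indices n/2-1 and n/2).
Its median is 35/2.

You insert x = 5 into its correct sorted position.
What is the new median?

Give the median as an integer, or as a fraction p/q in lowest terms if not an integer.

Old list (sorted, length 10): [-15, -7, -6, 14, 16, 19, 21, 26, 27, 28]
Old median = 35/2
Insert x = 5
Old length even (10). Middle pair: indices 4,5 = 16,19.
New length odd (11). New median = single middle element.
x = 5: 3 elements are < x, 7 elements are > x.
New sorted list: [-15, -7, -6, 5, 14, 16, 19, 21, 26, 27, 28]
New median = 16

Answer: 16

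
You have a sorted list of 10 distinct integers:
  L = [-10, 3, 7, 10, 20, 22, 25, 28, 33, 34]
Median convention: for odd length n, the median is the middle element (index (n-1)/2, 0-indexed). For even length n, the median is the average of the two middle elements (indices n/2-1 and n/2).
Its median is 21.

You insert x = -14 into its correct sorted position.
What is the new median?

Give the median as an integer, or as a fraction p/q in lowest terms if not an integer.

Answer: 20

Derivation:
Old list (sorted, length 10): [-10, 3, 7, 10, 20, 22, 25, 28, 33, 34]
Old median = 21
Insert x = -14
Old length even (10). Middle pair: indices 4,5 = 20,22.
New length odd (11). New median = single middle element.
x = -14: 0 elements are < x, 10 elements are > x.
New sorted list: [-14, -10, 3, 7, 10, 20, 22, 25, 28, 33, 34]
New median = 20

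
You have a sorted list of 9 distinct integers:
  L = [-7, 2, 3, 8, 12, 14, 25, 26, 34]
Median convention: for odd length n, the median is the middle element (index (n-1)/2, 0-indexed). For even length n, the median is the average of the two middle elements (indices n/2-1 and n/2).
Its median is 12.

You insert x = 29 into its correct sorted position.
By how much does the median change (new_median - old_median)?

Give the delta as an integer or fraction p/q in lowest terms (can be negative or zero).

Old median = 12
After inserting x = 29: new sorted = [-7, 2, 3, 8, 12, 14, 25, 26, 29, 34]
New median = 13
Delta = 13 - 12 = 1

Answer: 1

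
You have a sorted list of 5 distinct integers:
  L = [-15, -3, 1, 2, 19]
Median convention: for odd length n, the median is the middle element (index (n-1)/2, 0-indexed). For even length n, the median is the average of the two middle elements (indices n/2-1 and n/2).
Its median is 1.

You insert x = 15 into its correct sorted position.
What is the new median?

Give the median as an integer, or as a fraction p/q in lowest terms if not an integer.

Answer: 3/2

Derivation:
Old list (sorted, length 5): [-15, -3, 1, 2, 19]
Old median = 1
Insert x = 15
Old length odd (5). Middle was index 2 = 1.
New length even (6). New median = avg of two middle elements.
x = 15: 4 elements are < x, 1 elements are > x.
New sorted list: [-15, -3, 1, 2, 15, 19]
New median = 3/2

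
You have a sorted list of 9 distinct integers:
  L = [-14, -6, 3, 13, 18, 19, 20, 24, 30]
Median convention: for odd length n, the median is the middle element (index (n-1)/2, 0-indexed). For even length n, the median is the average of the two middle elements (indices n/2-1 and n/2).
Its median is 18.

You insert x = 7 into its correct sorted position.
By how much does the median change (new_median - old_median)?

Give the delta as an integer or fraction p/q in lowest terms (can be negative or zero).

Answer: -5/2

Derivation:
Old median = 18
After inserting x = 7: new sorted = [-14, -6, 3, 7, 13, 18, 19, 20, 24, 30]
New median = 31/2
Delta = 31/2 - 18 = -5/2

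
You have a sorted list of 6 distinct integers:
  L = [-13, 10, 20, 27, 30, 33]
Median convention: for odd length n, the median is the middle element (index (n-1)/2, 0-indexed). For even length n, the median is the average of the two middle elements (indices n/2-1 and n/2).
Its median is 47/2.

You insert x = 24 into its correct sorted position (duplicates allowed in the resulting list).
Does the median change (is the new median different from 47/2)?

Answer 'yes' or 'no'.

Old median = 47/2
Insert x = 24
New median = 24
Changed? yes

Answer: yes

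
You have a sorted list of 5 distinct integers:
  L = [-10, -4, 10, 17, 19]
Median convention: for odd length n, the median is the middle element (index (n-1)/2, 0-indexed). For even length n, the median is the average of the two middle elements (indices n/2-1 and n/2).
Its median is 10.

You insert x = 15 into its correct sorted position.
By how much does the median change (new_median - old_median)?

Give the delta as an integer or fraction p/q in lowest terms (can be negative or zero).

Answer: 5/2

Derivation:
Old median = 10
After inserting x = 15: new sorted = [-10, -4, 10, 15, 17, 19]
New median = 25/2
Delta = 25/2 - 10 = 5/2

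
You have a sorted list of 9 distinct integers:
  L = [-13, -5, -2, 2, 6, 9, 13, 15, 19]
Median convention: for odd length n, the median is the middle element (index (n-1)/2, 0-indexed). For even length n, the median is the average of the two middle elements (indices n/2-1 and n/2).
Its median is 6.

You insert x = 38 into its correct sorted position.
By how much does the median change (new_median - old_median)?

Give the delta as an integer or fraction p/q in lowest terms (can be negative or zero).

Answer: 3/2

Derivation:
Old median = 6
After inserting x = 38: new sorted = [-13, -5, -2, 2, 6, 9, 13, 15, 19, 38]
New median = 15/2
Delta = 15/2 - 6 = 3/2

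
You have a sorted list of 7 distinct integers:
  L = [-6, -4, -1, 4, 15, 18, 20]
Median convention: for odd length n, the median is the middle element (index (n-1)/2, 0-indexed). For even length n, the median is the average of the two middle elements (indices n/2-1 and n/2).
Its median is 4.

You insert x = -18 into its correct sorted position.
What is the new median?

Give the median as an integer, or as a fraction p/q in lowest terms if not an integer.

Old list (sorted, length 7): [-6, -4, -1, 4, 15, 18, 20]
Old median = 4
Insert x = -18
Old length odd (7). Middle was index 3 = 4.
New length even (8). New median = avg of two middle elements.
x = -18: 0 elements are < x, 7 elements are > x.
New sorted list: [-18, -6, -4, -1, 4, 15, 18, 20]
New median = 3/2

Answer: 3/2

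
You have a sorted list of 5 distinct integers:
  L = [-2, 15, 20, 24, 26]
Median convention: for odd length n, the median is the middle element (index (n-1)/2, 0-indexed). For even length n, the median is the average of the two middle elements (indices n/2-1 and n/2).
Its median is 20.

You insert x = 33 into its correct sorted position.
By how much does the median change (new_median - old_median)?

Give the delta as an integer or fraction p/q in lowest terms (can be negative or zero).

Old median = 20
After inserting x = 33: new sorted = [-2, 15, 20, 24, 26, 33]
New median = 22
Delta = 22 - 20 = 2

Answer: 2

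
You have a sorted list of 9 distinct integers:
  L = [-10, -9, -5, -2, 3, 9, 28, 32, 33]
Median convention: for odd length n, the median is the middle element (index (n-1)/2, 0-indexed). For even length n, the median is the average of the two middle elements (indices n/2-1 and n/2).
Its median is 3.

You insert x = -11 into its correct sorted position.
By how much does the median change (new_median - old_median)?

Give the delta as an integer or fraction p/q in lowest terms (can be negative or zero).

Old median = 3
After inserting x = -11: new sorted = [-11, -10, -9, -5, -2, 3, 9, 28, 32, 33]
New median = 1/2
Delta = 1/2 - 3 = -5/2

Answer: -5/2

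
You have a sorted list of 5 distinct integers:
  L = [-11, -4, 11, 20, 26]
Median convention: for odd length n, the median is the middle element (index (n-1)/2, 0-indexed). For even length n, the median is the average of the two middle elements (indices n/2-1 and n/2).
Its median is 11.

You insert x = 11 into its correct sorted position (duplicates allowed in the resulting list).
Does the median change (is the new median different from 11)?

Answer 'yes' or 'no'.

Answer: no

Derivation:
Old median = 11
Insert x = 11
New median = 11
Changed? no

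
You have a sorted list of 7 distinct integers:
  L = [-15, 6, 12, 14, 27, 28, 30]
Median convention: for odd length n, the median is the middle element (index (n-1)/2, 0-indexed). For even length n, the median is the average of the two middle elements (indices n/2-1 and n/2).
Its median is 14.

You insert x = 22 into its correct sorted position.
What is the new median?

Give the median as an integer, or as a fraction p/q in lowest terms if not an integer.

Answer: 18

Derivation:
Old list (sorted, length 7): [-15, 6, 12, 14, 27, 28, 30]
Old median = 14
Insert x = 22
Old length odd (7). Middle was index 3 = 14.
New length even (8). New median = avg of two middle elements.
x = 22: 4 elements are < x, 3 elements are > x.
New sorted list: [-15, 6, 12, 14, 22, 27, 28, 30]
New median = 18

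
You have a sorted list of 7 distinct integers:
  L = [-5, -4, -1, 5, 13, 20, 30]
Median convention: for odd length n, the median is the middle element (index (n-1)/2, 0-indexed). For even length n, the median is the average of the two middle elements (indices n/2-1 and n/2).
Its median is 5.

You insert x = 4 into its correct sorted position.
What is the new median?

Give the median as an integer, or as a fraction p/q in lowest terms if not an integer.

Old list (sorted, length 7): [-5, -4, -1, 5, 13, 20, 30]
Old median = 5
Insert x = 4
Old length odd (7). Middle was index 3 = 5.
New length even (8). New median = avg of two middle elements.
x = 4: 3 elements are < x, 4 elements are > x.
New sorted list: [-5, -4, -1, 4, 5, 13, 20, 30]
New median = 9/2

Answer: 9/2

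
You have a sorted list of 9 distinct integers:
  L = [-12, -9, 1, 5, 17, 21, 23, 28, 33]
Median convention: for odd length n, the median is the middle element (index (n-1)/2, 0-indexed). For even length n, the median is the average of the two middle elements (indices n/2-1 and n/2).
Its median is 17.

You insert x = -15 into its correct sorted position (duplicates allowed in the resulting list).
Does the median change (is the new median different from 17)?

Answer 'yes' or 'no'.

Old median = 17
Insert x = -15
New median = 11
Changed? yes

Answer: yes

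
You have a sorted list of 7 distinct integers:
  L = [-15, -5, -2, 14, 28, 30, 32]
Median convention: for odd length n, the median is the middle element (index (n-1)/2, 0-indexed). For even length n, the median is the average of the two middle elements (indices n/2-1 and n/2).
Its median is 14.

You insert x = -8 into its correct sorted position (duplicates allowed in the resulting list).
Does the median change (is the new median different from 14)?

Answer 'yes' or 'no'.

Answer: yes

Derivation:
Old median = 14
Insert x = -8
New median = 6
Changed? yes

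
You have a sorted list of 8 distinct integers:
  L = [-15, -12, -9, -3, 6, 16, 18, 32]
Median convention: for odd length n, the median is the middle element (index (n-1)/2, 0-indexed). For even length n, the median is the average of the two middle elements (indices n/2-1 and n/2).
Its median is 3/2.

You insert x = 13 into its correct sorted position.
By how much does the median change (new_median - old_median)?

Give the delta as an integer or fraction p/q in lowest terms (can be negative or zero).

Answer: 9/2

Derivation:
Old median = 3/2
After inserting x = 13: new sorted = [-15, -12, -9, -3, 6, 13, 16, 18, 32]
New median = 6
Delta = 6 - 3/2 = 9/2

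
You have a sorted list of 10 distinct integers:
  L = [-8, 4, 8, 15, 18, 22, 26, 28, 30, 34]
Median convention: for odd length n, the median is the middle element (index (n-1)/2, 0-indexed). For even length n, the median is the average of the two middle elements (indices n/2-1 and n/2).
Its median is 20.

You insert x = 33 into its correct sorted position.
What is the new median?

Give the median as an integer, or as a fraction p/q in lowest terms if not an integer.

Answer: 22

Derivation:
Old list (sorted, length 10): [-8, 4, 8, 15, 18, 22, 26, 28, 30, 34]
Old median = 20
Insert x = 33
Old length even (10). Middle pair: indices 4,5 = 18,22.
New length odd (11). New median = single middle element.
x = 33: 9 elements are < x, 1 elements are > x.
New sorted list: [-8, 4, 8, 15, 18, 22, 26, 28, 30, 33, 34]
New median = 22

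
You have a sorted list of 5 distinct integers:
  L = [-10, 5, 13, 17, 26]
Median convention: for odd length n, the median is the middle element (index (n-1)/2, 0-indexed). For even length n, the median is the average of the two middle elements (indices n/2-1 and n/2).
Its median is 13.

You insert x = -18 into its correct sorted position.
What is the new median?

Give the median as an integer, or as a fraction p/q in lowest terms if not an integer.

Old list (sorted, length 5): [-10, 5, 13, 17, 26]
Old median = 13
Insert x = -18
Old length odd (5). Middle was index 2 = 13.
New length even (6). New median = avg of two middle elements.
x = -18: 0 elements are < x, 5 elements are > x.
New sorted list: [-18, -10, 5, 13, 17, 26]
New median = 9

Answer: 9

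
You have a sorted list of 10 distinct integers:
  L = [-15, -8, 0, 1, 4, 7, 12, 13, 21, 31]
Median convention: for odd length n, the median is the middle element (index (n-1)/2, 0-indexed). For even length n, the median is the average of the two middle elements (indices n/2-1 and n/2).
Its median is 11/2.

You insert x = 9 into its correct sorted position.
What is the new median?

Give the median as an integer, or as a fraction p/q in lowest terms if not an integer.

Answer: 7

Derivation:
Old list (sorted, length 10): [-15, -8, 0, 1, 4, 7, 12, 13, 21, 31]
Old median = 11/2
Insert x = 9
Old length even (10). Middle pair: indices 4,5 = 4,7.
New length odd (11). New median = single middle element.
x = 9: 6 elements are < x, 4 elements are > x.
New sorted list: [-15, -8, 0, 1, 4, 7, 9, 12, 13, 21, 31]
New median = 7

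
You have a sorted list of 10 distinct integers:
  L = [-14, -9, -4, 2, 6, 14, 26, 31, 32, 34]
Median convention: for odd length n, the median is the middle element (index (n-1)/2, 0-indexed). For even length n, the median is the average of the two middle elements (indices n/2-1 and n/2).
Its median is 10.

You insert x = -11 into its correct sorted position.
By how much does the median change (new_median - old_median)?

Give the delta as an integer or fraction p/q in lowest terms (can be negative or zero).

Old median = 10
After inserting x = -11: new sorted = [-14, -11, -9, -4, 2, 6, 14, 26, 31, 32, 34]
New median = 6
Delta = 6 - 10 = -4

Answer: -4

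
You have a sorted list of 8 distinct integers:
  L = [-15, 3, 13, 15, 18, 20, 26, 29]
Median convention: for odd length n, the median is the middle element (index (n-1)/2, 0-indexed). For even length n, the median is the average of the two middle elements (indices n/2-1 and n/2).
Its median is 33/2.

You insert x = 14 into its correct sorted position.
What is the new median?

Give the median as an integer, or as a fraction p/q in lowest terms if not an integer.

Old list (sorted, length 8): [-15, 3, 13, 15, 18, 20, 26, 29]
Old median = 33/2
Insert x = 14
Old length even (8). Middle pair: indices 3,4 = 15,18.
New length odd (9). New median = single middle element.
x = 14: 3 elements are < x, 5 elements are > x.
New sorted list: [-15, 3, 13, 14, 15, 18, 20, 26, 29]
New median = 15

Answer: 15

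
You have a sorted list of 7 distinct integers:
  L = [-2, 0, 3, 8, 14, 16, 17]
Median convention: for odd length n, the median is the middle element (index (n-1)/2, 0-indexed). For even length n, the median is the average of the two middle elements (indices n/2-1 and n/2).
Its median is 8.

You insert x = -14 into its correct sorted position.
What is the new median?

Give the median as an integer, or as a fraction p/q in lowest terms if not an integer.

Old list (sorted, length 7): [-2, 0, 3, 8, 14, 16, 17]
Old median = 8
Insert x = -14
Old length odd (7). Middle was index 3 = 8.
New length even (8). New median = avg of two middle elements.
x = -14: 0 elements are < x, 7 elements are > x.
New sorted list: [-14, -2, 0, 3, 8, 14, 16, 17]
New median = 11/2

Answer: 11/2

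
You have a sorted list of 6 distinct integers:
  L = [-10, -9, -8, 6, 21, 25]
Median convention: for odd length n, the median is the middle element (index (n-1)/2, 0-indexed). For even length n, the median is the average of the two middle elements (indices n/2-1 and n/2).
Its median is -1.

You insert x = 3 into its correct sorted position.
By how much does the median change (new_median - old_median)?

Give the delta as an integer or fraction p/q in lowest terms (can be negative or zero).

Answer: 4

Derivation:
Old median = -1
After inserting x = 3: new sorted = [-10, -9, -8, 3, 6, 21, 25]
New median = 3
Delta = 3 - -1 = 4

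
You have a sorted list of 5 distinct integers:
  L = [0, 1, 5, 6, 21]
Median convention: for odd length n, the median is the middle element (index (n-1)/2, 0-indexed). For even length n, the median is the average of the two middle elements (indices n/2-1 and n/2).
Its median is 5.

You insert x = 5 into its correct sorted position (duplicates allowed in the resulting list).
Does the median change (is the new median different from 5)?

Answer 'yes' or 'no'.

Old median = 5
Insert x = 5
New median = 5
Changed? no

Answer: no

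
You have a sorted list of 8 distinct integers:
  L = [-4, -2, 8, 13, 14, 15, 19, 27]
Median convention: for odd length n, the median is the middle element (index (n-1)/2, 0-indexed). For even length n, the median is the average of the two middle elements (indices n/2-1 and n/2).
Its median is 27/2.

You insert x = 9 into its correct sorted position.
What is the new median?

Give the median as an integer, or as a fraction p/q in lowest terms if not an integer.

Answer: 13

Derivation:
Old list (sorted, length 8): [-4, -2, 8, 13, 14, 15, 19, 27]
Old median = 27/2
Insert x = 9
Old length even (8). Middle pair: indices 3,4 = 13,14.
New length odd (9). New median = single middle element.
x = 9: 3 elements are < x, 5 elements are > x.
New sorted list: [-4, -2, 8, 9, 13, 14, 15, 19, 27]
New median = 13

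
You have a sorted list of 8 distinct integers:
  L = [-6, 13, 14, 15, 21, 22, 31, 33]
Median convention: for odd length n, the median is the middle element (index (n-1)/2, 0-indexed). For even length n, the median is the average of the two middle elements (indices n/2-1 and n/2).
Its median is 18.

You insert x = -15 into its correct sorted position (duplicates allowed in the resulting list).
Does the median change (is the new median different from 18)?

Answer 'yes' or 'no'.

Answer: yes

Derivation:
Old median = 18
Insert x = -15
New median = 15
Changed? yes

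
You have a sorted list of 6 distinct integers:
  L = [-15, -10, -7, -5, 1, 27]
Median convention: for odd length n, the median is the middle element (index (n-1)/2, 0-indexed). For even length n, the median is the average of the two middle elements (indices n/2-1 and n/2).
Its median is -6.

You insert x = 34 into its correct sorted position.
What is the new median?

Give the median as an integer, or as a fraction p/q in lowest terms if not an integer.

Old list (sorted, length 6): [-15, -10, -7, -5, 1, 27]
Old median = -6
Insert x = 34
Old length even (6). Middle pair: indices 2,3 = -7,-5.
New length odd (7). New median = single middle element.
x = 34: 6 elements are < x, 0 elements are > x.
New sorted list: [-15, -10, -7, -5, 1, 27, 34]
New median = -5

Answer: -5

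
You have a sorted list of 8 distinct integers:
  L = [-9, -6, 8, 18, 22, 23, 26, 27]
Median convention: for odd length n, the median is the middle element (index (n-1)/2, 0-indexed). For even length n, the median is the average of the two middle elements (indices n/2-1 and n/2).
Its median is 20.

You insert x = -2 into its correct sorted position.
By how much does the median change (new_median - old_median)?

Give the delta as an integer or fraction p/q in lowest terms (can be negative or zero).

Answer: -2

Derivation:
Old median = 20
After inserting x = -2: new sorted = [-9, -6, -2, 8, 18, 22, 23, 26, 27]
New median = 18
Delta = 18 - 20 = -2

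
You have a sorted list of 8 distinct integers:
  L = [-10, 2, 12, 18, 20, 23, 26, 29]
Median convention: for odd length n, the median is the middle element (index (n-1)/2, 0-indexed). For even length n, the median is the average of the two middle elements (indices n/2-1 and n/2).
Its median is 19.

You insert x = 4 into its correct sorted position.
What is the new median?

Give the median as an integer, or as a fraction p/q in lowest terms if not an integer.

Old list (sorted, length 8): [-10, 2, 12, 18, 20, 23, 26, 29]
Old median = 19
Insert x = 4
Old length even (8). Middle pair: indices 3,4 = 18,20.
New length odd (9). New median = single middle element.
x = 4: 2 elements are < x, 6 elements are > x.
New sorted list: [-10, 2, 4, 12, 18, 20, 23, 26, 29]
New median = 18

Answer: 18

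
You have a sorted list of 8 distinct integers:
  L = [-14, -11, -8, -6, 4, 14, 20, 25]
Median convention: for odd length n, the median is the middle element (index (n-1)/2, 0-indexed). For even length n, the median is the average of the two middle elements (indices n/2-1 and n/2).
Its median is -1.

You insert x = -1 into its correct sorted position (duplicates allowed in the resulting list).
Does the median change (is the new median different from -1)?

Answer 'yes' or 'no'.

Answer: no

Derivation:
Old median = -1
Insert x = -1
New median = -1
Changed? no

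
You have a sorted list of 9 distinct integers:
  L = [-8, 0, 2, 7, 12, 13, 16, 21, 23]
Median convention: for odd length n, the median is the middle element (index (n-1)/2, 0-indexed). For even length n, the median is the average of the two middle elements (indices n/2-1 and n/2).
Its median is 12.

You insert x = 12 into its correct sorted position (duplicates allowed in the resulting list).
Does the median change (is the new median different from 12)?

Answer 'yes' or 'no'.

Old median = 12
Insert x = 12
New median = 12
Changed? no

Answer: no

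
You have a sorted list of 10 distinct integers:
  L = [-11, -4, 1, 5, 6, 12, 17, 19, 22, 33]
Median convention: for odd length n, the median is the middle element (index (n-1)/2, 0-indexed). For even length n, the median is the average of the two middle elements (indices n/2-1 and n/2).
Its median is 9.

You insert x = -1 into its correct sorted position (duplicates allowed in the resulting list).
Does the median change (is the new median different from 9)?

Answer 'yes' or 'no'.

Answer: yes

Derivation:
Old median = 9
Insert x = -1
New median = 6
Changed? yes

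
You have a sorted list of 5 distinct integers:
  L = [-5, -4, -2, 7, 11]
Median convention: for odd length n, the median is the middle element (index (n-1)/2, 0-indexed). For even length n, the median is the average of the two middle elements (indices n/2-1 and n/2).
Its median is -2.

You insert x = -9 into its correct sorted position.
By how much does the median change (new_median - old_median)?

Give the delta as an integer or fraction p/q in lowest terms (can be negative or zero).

Answer: -1

Derivation:
Old median = -2
After inserting x = -9: new sorted = [-9, -5, -4, -2, 7, 11]
New median = -3
Delta = -3 - -2 = -1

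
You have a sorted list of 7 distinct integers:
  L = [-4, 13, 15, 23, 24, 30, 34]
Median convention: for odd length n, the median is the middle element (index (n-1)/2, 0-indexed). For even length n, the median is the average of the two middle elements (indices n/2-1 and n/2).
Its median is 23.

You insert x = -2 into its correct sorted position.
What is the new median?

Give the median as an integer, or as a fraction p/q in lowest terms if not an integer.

Answer: 19

Derivation:
Old list (sorted, length 7): [-4, 13, 15, 23, 24, 30, 34]
Old median = 23
Insert x = -2
Old length odd (7). Middle was index 3 = 23.
New length even (8). New median = avg of two middle elements.
x = -2: 1 elements are < x, 6 elements are > x.
New sorted list: [-4, -2, 13, 15, 23, 24, 30, 34]
New median = 19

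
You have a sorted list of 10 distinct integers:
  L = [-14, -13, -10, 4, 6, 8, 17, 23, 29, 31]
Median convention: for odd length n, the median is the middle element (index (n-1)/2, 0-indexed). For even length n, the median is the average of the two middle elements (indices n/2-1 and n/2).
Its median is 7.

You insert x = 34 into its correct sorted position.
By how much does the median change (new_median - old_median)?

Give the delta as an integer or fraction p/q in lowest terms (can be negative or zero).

Answer: 1

Derivation:
Old median = 7
After inserting x = 34: new sorted = [-14, -13, -10, 4, 6, 8, 17, 23, 29, 31, 34]
New median = 8
Delta = 8 - 7 = 1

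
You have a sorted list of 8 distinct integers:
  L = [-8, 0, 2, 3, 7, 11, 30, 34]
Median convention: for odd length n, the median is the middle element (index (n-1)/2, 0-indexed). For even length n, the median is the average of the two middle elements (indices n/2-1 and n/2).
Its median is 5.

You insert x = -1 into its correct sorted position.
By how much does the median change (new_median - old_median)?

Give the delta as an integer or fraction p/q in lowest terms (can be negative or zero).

Old median = 5
After inserting x = -1: new sorted = [-8, -1, 0, 2, 3, 7, 11, 30, 34]
New median = 3
Delta = 3 - 5 = -2

Answer: -2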